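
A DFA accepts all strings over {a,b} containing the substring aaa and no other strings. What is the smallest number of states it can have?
By Myhill–Nerode, count the distinguishable equivalence classes: 4 classes — one per longest suffix of the input that is a prefix of 'aaa' (lengths 0 through 2), plus an absorbing 'already seen aaa' class.
4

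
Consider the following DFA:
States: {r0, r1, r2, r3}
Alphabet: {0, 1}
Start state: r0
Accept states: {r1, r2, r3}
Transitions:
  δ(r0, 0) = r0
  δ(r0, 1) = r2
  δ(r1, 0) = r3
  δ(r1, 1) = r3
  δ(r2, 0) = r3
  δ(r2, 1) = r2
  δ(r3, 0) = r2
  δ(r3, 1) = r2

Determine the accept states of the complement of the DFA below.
Complement accept states = All states \ Original accept states
= {r0, r1, r2, r3} \ {r1, r2, r3}
{r0}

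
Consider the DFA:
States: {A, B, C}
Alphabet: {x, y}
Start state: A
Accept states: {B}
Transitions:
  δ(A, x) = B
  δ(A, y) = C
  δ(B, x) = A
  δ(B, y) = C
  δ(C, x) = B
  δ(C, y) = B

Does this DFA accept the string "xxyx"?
Processing string "xxyx":
  A --x--> B
  B --x--> A
  A --y--> C
  C --x--> B
Final state: B
Accept states: {B}
Yes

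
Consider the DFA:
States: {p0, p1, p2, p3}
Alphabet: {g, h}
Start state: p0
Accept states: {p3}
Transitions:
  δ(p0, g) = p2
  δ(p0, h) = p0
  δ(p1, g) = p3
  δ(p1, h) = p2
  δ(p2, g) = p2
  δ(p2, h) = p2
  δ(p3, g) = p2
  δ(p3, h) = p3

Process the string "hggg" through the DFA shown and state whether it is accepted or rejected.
Processing string "hggg":
  p0 --h--> p0
  p0 --g--> p2
  p2 --g--> p2
  p2 --g--> p2
Final state: p2
Accept states: {p3}
No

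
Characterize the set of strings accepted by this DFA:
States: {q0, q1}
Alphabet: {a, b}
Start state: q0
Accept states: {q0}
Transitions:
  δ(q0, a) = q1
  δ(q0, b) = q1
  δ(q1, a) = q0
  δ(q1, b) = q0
Testing a few strings:
  'aa' → accept
  'b' → reject
  'bba' → reject
  'abb' → reject
State roles: q0=even length so far; q1=odd length so far
All strings over {a,b} of even length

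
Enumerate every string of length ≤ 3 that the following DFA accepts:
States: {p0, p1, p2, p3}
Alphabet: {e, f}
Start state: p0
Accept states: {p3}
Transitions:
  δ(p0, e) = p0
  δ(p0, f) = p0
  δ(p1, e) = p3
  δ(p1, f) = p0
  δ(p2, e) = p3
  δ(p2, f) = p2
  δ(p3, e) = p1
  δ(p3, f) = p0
None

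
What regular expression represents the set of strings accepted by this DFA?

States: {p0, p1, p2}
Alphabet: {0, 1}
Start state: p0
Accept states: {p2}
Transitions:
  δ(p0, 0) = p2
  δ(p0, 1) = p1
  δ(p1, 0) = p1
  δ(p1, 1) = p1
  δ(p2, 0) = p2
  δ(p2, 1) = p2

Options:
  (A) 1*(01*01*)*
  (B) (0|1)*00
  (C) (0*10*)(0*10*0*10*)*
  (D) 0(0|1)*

Check each option against the DFA on short strings; one disagreement eliminates an option:
  (A) 1*(01*01*)*: on ε the DFA stays in p0 and rejects (p0 ∉ Accept), but the regex matches it → eliminate
  (B) (0|1)*00: on '0' the DFA goes p0 → p2 and accepts (p2 ∈ Accept), but the regex does not match it → eliminate
  (C) (0*10*)(0*10*0*10*)*: on '0' the DFA goes p0 → p2 and accepts (p2 ∈ Accept), but the regex does not match it → eliminate
  (D) 0(0|1)*: agrees with the DFA on every string of length ≤ 6
Only (D) is consistent with the DFA.
(D) 0(0|1)*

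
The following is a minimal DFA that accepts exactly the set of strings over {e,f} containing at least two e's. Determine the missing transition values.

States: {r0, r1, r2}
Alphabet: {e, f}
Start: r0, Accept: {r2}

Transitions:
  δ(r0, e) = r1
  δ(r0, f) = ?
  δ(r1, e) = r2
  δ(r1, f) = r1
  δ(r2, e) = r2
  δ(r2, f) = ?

From the language and accept set, identify what each state tracks — r0: zero e's seen; r1: one e seen; r2: ≥ two e's seen.
Each missing δ(q, a) is the state matching the new tracked value after reading a.
δ(r0, f) = r0; δ(r2, f) = r2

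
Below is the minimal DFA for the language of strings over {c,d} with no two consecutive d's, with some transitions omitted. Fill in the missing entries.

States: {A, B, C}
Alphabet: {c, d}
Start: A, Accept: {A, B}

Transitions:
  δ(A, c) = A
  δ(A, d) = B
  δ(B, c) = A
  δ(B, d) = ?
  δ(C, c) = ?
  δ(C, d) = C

From the language and accept set, identify what each state tracks — A: last symbol not d (ok); B: last symbol d (ok); C: saw dd (dead).
Each missing δ(q, a) is the state matching the new tracked value after reading a.
δ(B, d) = C; δ(C, c) = C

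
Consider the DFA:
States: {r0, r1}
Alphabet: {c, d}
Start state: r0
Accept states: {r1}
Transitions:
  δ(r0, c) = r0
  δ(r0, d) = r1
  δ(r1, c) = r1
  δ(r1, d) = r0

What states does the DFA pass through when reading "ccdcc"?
read 'c': r0 → r0
  read 'c': r0 → r0
  read 'd': r0 → r1
  read 'c': r1 → r1
  read 'c': r1 → r1
r0 -> r0 -> r0 -> r1 -> r1 -> r1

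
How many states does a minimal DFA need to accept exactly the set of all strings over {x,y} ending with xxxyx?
By Myhill–Nerode, count the distinguishable equivalence classes: 6 classes — one per longest suffix of the input that is a prefix of 'xxxyx' (lengths 0 through 5); only the length-5 class is accepting.
6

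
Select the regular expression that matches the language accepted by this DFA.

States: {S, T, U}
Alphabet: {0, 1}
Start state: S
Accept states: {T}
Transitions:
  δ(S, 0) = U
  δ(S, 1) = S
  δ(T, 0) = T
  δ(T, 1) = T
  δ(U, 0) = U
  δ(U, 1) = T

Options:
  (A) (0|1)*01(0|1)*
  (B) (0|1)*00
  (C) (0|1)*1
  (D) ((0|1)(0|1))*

Check each option against the DFA on short strings; one disagreement eliminates an option:
  (A) (0|1)*01(0|1)*: agrees with the DFA on every string of length ≤ 6
  (B) (0|1)*00: on '00' the DFA goes S → U → U and rejects (U ∉ Accept), but the regex matches it → eliminate
  (C) (0|1)*1: on '1' the DFA goes S → S and rejects (S ∉ Accept), but the regex matches it → eliminate
  (D) ((0|1)(0|1))*: on ε the DFA stays in S and rejects (S ∉ Accept), but the regex matches it → eliminate
Only (A) is consistent with the DFA.
(A) (0|1)*01(0|1)*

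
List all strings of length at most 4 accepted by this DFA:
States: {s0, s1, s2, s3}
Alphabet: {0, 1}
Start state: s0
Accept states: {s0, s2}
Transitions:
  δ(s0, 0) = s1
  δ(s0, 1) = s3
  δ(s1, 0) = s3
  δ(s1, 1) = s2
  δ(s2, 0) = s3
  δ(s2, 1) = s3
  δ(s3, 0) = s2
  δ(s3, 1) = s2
ε, 01, 10, 11, 000, 001, 0100, 0101, 0110, 0111, 1000, 1001, 1010, 1011, 1100, 1101, 1110, 1111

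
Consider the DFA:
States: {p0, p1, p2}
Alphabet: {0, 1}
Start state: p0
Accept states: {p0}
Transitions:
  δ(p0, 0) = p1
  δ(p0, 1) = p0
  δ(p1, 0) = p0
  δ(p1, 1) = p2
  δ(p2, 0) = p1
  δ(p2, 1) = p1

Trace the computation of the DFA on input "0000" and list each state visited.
read '0': p0 → p1
  read '0': p1 → p0
  read '0': p0 → p1
  read '0': p1 → p0
p0 -> p1 -> p0 -> p1 -> p0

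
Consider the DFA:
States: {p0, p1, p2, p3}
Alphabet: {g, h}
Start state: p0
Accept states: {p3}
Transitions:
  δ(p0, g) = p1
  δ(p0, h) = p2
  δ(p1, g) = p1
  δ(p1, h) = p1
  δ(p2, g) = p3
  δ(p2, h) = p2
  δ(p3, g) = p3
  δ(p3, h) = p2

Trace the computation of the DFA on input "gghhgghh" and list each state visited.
read 'g': p0 → p1
  read 'g': p1 → p1
  read 'h': p1 → p1
  read 'h': p1 → p1
  read 'g': p1 → p1
  read 'g': p1 → p1
  read 'h': p1 → p1
  read 'h': p1 → p1
p0 -> p1 -> p1 -> p1 -> p1 -> p1 -> p1 -> p1 -> p1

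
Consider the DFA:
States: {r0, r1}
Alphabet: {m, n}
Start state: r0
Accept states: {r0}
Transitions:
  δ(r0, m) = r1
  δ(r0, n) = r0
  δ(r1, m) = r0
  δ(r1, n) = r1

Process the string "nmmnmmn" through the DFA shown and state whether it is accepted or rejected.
Processing string "nmmnmmn":
  r0 --n--> r0
  r0 --m--> r1
  r1 --m--> r0
  r0 --n--> r0
  r0 --m--> r1
  r1 --m--> r0
  r0 --n--> r0
Final state: r0
Accept states: {r0}
Yes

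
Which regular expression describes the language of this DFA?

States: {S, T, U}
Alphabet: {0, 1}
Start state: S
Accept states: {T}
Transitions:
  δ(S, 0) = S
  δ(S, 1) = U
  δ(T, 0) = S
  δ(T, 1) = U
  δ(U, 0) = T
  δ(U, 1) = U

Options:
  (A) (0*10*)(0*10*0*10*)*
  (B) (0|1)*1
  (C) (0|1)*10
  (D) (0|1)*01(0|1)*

Check each option against the DFA on short strings; one disagreement eliminates an option:
  (A) (0*10*)(0*10*0*10*)*: on '1' the DFA goes S → U and rejects (U ∉ Accept), but the regex matches it → eliminate
  (B) (0|1)*1: on '1' the DFA goes S → U and rejects (U ∉ Accept), but the regex matches it → eliminate
  (C) (0|1)*10: agrees with the DFA on every string of length ≤ 6
  (D) (0|1)*01(0|1)*: on '01' the DFA goes S → S → U and rejects (U ∉ Accept), but the regex matches it → eliminate
Only (C) is consistent with the DFA.
(C) (0|1)*10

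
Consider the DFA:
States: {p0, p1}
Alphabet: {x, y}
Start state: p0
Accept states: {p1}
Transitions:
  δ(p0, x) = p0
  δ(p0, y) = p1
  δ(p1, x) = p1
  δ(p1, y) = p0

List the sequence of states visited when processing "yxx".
read 'y': p0 → p1
  read 'x': p1 → p1
  read 'x': p1 → p1
p0 -> p1 -> p1 -> p1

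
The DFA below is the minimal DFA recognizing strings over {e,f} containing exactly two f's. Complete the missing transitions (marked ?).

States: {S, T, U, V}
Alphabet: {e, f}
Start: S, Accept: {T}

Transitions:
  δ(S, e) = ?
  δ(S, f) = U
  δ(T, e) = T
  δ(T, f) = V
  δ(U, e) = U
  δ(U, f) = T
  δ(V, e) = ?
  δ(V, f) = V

From the language and accept set, identify what each state tracks — S: zero f's; T: two f's; U: one f; V: ≥ three f's (dead).
Each missing δ(q, a) is the state matching the new tracked value after reading a.
δ(S, e) = S; δ(V, e) = V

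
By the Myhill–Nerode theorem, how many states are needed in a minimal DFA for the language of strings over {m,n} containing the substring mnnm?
By Myhill–Nerode, count the distinguishable equivalence classes: 5 classes — one per longest suffix of the input that is a prefix of 'mnnm' (lengths 0 through 3), plus an absorbing 'already seen mnnm' class.
5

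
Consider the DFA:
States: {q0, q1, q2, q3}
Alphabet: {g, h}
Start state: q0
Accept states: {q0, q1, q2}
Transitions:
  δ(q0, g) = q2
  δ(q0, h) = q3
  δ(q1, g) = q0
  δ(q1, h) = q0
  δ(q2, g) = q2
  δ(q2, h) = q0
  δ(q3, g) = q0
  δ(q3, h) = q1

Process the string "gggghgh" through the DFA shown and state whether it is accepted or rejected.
Processing string "gggghgh":
  q0 --g--> q2
  q2 --g--> q2
  q2 --g--> q2
  q2 --g--> q2
  q2 --h--> q0
  q0 --g--> q2
  q2 --h--> q0
Final state: q0
Accept states: {q0, q1, q2}
Yes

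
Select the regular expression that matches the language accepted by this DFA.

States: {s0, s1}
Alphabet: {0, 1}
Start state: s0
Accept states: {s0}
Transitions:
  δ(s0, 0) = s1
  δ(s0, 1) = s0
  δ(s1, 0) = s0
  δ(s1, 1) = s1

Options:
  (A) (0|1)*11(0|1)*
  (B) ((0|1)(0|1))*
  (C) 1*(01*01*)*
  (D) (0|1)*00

Check each option against the DFA on short strings; one disagreement eliminates an option:
  (A) (0|1)*11(0|1)*: on ε the DFA stays in s0 and accepts (s0 ∈ Accept), but the regex does not match it → eliminate
  (B) ((0|1)(0|1))*: on '1' the DFA goes s0 → s0 and accepts (s0 ∈ Accept), but the regex does not match it → eliminate
  (C) 1*(01*01*)*: agrees with the DFA on every string of length ≤ 6
  (D) (0|1)*00: on ε the DFA stays in s0 and accepts (s0 ∈ Accept), but the regex does not match it → eliminate
Only (C) is consistent with the DFA.
(C) 1*(01*01*)*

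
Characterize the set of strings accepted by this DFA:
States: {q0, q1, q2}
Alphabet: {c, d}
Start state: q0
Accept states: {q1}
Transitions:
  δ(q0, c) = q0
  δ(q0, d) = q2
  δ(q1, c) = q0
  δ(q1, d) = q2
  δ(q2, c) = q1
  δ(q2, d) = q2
Testing a few strings:
  'dd' → reject
  'dccc' → reject
  'dcc' → reject
  'c' → reject
State roles: q0=no suffix match; q1=suffix is dc; q2=one trailing d
All strings over {c,d} ending with dc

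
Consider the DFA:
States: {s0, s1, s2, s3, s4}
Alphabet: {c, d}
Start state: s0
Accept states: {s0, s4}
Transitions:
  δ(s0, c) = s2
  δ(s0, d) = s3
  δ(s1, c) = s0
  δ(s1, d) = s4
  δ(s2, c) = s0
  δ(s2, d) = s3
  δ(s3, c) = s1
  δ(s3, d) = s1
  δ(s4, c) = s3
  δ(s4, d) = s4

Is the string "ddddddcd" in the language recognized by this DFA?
Processing string "ddddddcd":
  s0 --d--> s3
  s3 --d--> s1
  s1 --d--> s4
  s4 --d--> s4
  s4 --d--> s4
  s4 --d--> s4
  s4 --c--> s3
  s3 --d--> s1
Final state: s1
Accept states: {s0, s4}
No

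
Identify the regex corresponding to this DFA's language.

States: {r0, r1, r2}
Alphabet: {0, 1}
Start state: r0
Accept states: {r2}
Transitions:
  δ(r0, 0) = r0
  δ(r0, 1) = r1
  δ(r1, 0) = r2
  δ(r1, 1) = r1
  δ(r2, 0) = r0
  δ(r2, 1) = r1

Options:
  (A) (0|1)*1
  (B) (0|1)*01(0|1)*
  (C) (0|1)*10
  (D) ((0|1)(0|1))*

Check each option against the DFA on short strings; one disagreement eliminates an option:
  (A) (0|1)*1: on '1' the DFA goes r0 → r1 and rejects (r1 ∉ Accept), but the regex matches it → eliminate
  (B) (0|1)*01(0|1)*: on '01' the DFA goes r0 → r0 → r1 and rejects (r1 ∉ Accept), but the regex matches it → eliminate
  (C) (0|1)*10: agrees with the DFA on every string of length ≤ 6
  (D) ((0|1)(0|1))*: on ε the DFA stays in r0 and rejects (r0 ∉ Accept), but the regex matches it → eliminate
Only (C) is consistent with the DFA.
(C) (0|1)*10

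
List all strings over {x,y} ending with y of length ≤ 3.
y, xy, yy, xxy, xyy, yxy, yyy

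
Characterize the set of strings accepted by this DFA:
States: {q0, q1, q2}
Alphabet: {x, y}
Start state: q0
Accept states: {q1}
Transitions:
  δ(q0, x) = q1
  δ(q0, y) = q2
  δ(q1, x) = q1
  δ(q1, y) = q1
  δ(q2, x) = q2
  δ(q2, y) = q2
Testing a few strings:
  'yxy' → reject
  'yx' → reject
  'y' → reject
  'xxx' → accept
State roles: q0=no input read; q1=started with x; q2=started with y (dead)
All strings over {x,y} starting with x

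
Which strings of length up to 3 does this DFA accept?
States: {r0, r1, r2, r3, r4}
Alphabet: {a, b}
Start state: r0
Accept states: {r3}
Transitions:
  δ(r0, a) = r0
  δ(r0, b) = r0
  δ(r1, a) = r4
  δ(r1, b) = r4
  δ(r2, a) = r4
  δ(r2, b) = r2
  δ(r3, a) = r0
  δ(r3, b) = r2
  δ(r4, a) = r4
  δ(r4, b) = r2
None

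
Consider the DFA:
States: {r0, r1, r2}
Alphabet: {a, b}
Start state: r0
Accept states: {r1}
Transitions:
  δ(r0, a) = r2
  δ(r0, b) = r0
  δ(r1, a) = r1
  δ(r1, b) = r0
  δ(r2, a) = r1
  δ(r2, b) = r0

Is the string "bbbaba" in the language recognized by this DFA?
Processing string "bbbaba":
  r0 --b--> r0
  r0 --b--> r0
  r0 --b--> r0
  r0 --a--> r2
  r2 --b--> r0
  r0 --a--> r2
Final state: r2
Accept states: {r1}
No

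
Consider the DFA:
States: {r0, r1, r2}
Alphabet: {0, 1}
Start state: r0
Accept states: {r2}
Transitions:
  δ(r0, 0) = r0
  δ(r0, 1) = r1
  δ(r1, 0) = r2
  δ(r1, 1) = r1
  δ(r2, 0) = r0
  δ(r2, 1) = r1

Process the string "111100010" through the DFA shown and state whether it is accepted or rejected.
Processing string "111100010":
  r0 --1--> r1
  r1 --1--> r1
  r1 --1--> r1
  r1 --1--> r1
  r1 --0--> r2
  r2 --0--> r0
  r0 --0--> r0
  r0 --1--> r1
  r1 --0--> r2
Final state: r2
Accept states: {r2}
Yes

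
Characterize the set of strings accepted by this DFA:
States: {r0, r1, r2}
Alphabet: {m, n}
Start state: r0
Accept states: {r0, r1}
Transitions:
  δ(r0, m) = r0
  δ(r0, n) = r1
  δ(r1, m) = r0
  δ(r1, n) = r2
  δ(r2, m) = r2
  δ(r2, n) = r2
Testing a few strings:
  'nnn' → reject
  'mnmn' → accept
  'mmmm' → accept
  'mm' → accept
State roles: r0=last symbol not n (ok); r1=last symbol n (ok); r2=saw nn (dead)
All strings over {m,n} with no two consecutive n's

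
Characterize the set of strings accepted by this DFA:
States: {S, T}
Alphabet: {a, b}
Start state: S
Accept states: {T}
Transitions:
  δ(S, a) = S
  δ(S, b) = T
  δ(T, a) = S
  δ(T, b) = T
Testing a few strings:
  'b' → accept
  'aab' → accept
  'a' → reject
  'aa' → reject
State roles: S=last symbol not b; T=last symbol is b
All strings over {a,b} ending with b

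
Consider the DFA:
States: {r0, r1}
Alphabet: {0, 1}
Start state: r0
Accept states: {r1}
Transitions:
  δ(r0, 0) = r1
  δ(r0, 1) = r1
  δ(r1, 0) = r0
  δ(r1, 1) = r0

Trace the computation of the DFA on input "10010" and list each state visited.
read '1': r0 → r1
  read '0': r1 → r0
  read '0': r0 → r1
  read '1': r1 → r0
  read '0': r0 → r1
r0 -> r1 -> r0 -> r1 -> r0 -> r1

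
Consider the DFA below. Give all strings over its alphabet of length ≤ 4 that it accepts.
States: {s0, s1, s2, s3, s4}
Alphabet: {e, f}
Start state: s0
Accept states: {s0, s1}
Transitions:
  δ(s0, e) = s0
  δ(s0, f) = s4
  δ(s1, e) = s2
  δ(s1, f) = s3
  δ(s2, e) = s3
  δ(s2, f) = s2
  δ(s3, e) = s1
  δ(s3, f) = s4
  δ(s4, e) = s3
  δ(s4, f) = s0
ε, e, ee, ff, eee, eff, fee, ffe, eeee, eeff, efee, effe, feff, ffee, ffff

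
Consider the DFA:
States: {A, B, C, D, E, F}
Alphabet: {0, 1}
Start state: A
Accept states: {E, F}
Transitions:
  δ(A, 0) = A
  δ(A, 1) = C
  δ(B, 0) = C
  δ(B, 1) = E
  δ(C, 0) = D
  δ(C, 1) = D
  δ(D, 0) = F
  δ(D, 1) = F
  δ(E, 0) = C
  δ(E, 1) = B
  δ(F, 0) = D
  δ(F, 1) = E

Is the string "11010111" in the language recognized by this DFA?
Processing string "11010111":
  A --1--> C
  C --1--> D
  D --0--> F
  F --1--> E
  E --0--> C
  C --1--> D
  D --1--> F
  F --1--> E
Final state: E
Accept states: {E, F}
Yes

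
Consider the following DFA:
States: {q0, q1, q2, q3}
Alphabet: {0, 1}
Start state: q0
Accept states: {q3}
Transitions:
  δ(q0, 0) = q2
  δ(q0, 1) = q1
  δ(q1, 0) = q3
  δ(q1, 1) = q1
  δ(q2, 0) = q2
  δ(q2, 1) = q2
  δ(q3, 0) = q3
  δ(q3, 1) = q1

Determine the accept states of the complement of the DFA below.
Complement accept states = All states \ Original accept states
= {q0, q1, q2, q3} \ {q3}
{q0, q1, q2}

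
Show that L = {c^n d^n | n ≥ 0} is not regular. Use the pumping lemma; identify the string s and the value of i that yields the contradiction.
Assume L is regular with pumping length p. Idea: pumping the c-block changes the count balance.
Choose s = c^p d^p (length 2p ≥ p). By the pumping lemma, s = xyz with |xy| ≤ p, |y| > 0. So y = c^k for some k > 0 (since xy is entirely within the c's). Pumping gives xy²z = c^(p+k) d^p, which is not in L since p+k ≠ p.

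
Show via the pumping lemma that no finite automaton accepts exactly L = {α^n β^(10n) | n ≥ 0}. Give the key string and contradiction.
Assume L is regular with pumping length p. Idea: pumping the α-block breaks the 1:10 ratio.
Choose s = α^p β^(10p) (length 11p ≥ p). By the pumping lemma, s = xyz with |xy| ≤ p, |y| > 0, so y = α^k with k ≥ 1. Then xy²z = α^(p+k) β^(10p). For this to be in L we would need 10p = 10(p+k), i.e. 10k = 0, contradicting k ≥ 1. So xy²z ∉ L.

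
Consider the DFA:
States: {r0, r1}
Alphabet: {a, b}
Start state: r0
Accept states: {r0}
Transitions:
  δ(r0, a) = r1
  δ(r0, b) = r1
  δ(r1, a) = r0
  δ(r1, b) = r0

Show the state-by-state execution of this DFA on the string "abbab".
read 'a': r0 → r1
  read 'b': r1 → r0
  read 'b': r0 → r1
  read 'a': r1 → r0
  read 'b': r0 → r1
r0 -> r1 -> r0 -> r1 -> r0 -> r1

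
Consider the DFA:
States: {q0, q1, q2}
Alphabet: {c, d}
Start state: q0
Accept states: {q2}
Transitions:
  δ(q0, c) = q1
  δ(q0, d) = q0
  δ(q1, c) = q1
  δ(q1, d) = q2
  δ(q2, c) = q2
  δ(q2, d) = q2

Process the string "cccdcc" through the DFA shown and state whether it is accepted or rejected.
Processing string "cccdcc":
  q0 --c--> q1
  q1 --c--> q1
  q1 --c--> q1
  q1 --d--> q2
  q2 --c--> q2
  q2 --c--> q2
Final state: q2
Accept states: {q2}
Yes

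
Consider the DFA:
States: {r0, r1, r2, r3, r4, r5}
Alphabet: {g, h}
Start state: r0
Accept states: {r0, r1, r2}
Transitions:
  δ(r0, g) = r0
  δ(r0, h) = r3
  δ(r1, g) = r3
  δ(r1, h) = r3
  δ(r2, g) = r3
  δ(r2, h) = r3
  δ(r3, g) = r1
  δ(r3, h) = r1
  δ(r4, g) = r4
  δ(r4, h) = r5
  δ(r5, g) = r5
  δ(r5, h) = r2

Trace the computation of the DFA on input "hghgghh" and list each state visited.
read 'h': r0 → r3
  read 'g': r3 → r1
  read 'h': r1 → r3
  read 'g': r3 → r1
  read 'g': r1 → r3
  read 'h': r3 → r1
  read 'h': r1 → r3
r0 -> r3 -> r1 -> r3 -> r1 -> r3 -> r1 -> r3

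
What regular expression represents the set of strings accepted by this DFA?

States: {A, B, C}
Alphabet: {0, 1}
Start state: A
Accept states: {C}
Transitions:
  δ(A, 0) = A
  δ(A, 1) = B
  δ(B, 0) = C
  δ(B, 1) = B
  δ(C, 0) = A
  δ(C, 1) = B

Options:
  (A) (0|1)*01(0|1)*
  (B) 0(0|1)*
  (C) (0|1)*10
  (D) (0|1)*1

Check each option against the DFA on short strings; one disagreement eliminates an option:
  (A) (0|1)*01(0|1)*: on '01' the DFA goes A → A → B and rejects (B ∉ Accept), but the regex matches it → eliminate
  (B) 0(0|1)*: on '0' the DFA goes A → A and rejects (A ∉ Accept), but the regex matches it → eliminate
  (C) (0|1)*10: agrees with the DFA on every string of length ≤ 6
  (D) (0|1)*1: on '1' the DFA goes A → B and rejects (B ∉ Accept), but the regex matches it → eliminate
Only (C) is consistent with the DFA.
(C) (0|1)*10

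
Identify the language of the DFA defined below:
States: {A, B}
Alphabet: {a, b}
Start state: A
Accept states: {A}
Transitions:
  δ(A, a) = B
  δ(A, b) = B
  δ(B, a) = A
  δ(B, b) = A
Testing a few strings:
  'b' → reject
  'ab' → accept
  'bb' → accept
  'a' → reject
State roles: A=even length so far; B=odd length so far
All strings over {a,b} of even length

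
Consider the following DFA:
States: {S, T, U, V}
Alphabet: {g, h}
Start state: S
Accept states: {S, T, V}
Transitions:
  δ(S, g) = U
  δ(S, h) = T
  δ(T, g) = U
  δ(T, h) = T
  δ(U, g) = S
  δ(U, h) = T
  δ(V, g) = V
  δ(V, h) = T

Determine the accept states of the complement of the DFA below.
Complement accept states = All states \ Original accept states
= {S, T, U, V} \ {S, T, V}
{U}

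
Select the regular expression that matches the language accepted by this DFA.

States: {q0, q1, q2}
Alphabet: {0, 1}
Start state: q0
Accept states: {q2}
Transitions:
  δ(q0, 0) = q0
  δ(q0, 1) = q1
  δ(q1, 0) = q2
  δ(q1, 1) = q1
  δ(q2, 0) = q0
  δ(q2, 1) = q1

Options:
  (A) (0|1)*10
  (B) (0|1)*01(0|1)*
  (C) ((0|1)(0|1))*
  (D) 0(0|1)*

Check each option against the DFA on short strings; one disagreement eliminates an option:
  (A) (0|1)*10: agrees with the DFA on every string of length ≤ 6
  (B) (0|1)*01(0|1)*: on '01' the DFA goes q0 → q0 → q1 and rejects (q1 ∉ Accept), but the regex matches it → eliminate
  (C) ((0|1)(0|1))*: on ε the DFA stays in q0 and rejects (q0 ∉ Accept), but the regex matches it → eliminate
  (D) 0(0|1)*: on '0' the DFA goes q0 → q0 and rejects (q0 ∉ Accept), but the regex matches it → eliminate
Only (A) is consistent with the DFA.
(A) (0|1)*10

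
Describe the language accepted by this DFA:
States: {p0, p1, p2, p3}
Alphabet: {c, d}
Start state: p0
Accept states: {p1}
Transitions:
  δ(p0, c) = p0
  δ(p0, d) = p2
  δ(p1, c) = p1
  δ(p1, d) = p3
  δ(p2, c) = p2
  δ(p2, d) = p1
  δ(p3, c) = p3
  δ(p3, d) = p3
Testing a few strings:
  'dddc' → reject
  'dddd' → reject
  'c' → reject
  'dcdc' → accept
State roles: p0=zero d's; p1=two d's; p2=one d; p3=≥ three d's (dead)
All strings over {c,d} containing exactly two d's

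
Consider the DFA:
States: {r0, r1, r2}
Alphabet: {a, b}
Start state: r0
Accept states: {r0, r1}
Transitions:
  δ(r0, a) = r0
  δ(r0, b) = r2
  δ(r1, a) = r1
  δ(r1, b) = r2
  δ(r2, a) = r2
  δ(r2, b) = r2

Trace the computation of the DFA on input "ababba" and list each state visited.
read 'a': r0 → r0
  read 'b': r0 → r2
  read 'a': r2 → r2
  read 'b': r2 → r2
  read 'b': r2 → r2
  read 'a': r2 → r2
r0 -> r0 -> r2 -> r2 -> r2 -> r2 -> r2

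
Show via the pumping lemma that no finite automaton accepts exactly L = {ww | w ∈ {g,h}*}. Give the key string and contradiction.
Assume L is regular with pumping length p. Idea: pumping the leading g-block breaks the equality of the two halves.
Choose s = g^p h g^p h ∈ L (with w = g^p h). |s| = 2p+2 ≥ p. By the pumping lemma, s = xyz with |xy| ≤ p, |y| > 0, so y = g^k with k ≥ 1, in the first g-block. Then xy²z = g^(p+k) h g^p h, of length 2p+2+k. If k is odd this length is odd, so it cannot be of the form ww. If k is even, each half has length p+1+k/2 ≤ p+k, so the first half lies entirely inside the leading g-block and contains no h, while the second half ends in h; the halves differ. Either way xy²z ∉ L.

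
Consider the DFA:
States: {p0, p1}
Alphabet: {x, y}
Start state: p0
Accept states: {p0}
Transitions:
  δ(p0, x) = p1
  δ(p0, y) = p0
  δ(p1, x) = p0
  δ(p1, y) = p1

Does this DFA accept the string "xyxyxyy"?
Processing string "xyxyxyy":
  p0 --x--> p1
  p1 --y--> p1
  p1 --x--> p0
  p0 --y--> p0
  p0 --x--> p1
  p1 --y--> p1
  p1 --y--> p1
Final state: p1
Accept states: {p0}
No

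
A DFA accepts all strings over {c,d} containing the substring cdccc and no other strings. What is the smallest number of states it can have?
By Myhill–Nerode, count the distinguishable equivalence classes: 6 classes — one per longest suffix of the input that is a prefix of 'cdccc' (lengths 0 through 4), plus an absorbing 'already seen cdccc' class.
6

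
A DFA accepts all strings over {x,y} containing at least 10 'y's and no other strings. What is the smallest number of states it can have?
By Myhill–Nerode, count the distinguishable equivalence classes: 11 classes — having seen 0, 1, …, 9, or ≥10 copies of 'y'; any two classes i < j (j ≤ 10) are distinguished by the string y^(10−j), which takes class j to 10 copies (accepted) but leaves class i below 10 (rejected).
11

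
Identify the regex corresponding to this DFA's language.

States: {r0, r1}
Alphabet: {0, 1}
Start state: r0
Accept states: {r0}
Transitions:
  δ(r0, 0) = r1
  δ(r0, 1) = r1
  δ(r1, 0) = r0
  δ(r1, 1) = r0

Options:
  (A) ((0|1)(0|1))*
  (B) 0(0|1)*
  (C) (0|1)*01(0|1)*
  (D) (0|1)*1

Check each option against the DFA on short strings; one disagreement eliminates an option:
  (A) ((0|1)(0|1))*: agrees with the DFA on every string of length ≤ 6
  (B) 0(0|1)*: on ε the DFA stays in r0 and accepts (r0 ∈ Accept), but the regex does not match it → eliminate
  (C) (0|1)*01(0|1)*: on ε the DFA stays in r0 and accepts (r0 ∈ Accept), but the regex does not match it → eliminate
  (D) (0|1)*1: on ε the DFA stays in r0 and accepts (r0 ∈ Accept), but the regex does not match it → eliminate
Only (A) is consistent with the DFA.
(A) ((0|1)(0|1))*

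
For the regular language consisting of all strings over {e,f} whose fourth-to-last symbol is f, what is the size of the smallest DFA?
By Myhill–Nerode, count the distinguishable equivalence classes: 2^4 = 16 classes — the DFA must remember the last 4 symbols read; every pair of distinct length-4 suffixes is distinguishable by some continuation.
16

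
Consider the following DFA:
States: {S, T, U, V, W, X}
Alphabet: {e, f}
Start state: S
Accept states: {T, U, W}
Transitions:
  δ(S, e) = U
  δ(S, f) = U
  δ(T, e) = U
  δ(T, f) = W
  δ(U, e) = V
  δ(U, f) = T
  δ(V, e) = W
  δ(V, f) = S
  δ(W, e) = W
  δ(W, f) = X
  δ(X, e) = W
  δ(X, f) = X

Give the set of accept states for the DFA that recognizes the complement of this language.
Complement accept states = All states \ Original accept states
= {S, T, U, V, W, X} \ {T, U, W}
{S, V, X}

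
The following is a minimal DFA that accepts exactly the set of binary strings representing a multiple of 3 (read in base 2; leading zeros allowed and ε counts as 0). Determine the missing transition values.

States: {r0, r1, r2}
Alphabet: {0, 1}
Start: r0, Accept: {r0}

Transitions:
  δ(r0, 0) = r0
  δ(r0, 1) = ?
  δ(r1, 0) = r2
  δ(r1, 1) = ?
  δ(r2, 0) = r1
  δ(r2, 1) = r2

From the language and accept set, identify what each state tracks — r0: value ≡ 0 (mod 3); r1: value ≡ 1 (mod 3); r2: value ≡ 2 (mod 3).
Each missing δ(q, a) is the state matching the new tracked value after reading a.
δ(r0, 1) = r1; δ(r1, 1) = r0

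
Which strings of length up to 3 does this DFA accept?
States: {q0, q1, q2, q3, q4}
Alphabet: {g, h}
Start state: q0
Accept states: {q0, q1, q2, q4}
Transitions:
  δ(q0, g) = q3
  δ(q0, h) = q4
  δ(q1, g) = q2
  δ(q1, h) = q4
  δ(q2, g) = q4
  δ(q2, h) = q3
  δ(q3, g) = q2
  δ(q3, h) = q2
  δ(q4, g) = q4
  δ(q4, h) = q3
ε, h, gg, gh, hg, ggg, ghg, hgg, hhg, hhh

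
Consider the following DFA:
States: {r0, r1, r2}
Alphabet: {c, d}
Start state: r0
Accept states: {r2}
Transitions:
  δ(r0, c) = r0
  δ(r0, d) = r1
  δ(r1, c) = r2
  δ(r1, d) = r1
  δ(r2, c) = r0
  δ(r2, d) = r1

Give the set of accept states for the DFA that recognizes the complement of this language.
Complement accept states = All states \ Original accept states
= {r0, r1, r2} \ {r2}
{r0, r1}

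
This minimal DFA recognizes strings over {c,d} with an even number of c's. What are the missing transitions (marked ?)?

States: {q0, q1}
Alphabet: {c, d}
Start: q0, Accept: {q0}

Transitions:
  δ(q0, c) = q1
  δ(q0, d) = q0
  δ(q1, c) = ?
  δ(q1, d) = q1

From the language and accept set, identify what each state tracks — q0: even number of c's so far; q1: odd number of c's so far.
Each missing δ(q, a) is the state matching the new tracked value after reading a.
δ(q1, c) = q0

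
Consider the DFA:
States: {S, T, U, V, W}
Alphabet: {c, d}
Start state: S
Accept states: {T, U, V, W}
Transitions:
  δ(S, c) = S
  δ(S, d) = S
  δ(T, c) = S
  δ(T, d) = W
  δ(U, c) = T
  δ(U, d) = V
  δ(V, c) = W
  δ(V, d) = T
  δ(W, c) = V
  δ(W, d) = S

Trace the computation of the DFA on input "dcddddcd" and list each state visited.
read 'd': S → S
  read 'c': S → S
  read 'd': S → S
  read 'd': S → S
  read 'd': S → S
  read 'd': S → S
  read 'c': S → S
  read 'd': S → S
S -> S -> S -> S -> S -> S -> S -> S -> S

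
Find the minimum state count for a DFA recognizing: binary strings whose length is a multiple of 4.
By Myhill–Nerode, count the distinguishable equivalence classes: 4 classes — one per residue of the length mod 4; class i is distinguished from class j by any string of length (4 − i) mod 4.
4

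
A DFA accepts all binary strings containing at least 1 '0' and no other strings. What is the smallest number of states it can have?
By Myhill–Nerode, count the distinguishable equivalence classes: 2 classes — having seen 0, or ≥1 copies of '0'; any two classes i < j (j ≤ 1) are distinguished by the string 0^(1−j), which takes class j to 1 copy (accepted) but leaves class i below 1 (rejected).
2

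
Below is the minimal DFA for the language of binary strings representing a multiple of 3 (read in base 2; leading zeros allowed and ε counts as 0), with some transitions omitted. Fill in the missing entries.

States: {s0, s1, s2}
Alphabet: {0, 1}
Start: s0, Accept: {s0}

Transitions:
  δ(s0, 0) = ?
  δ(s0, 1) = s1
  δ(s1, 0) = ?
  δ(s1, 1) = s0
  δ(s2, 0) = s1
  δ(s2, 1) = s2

From the language and accept set, identify what each state tracks — s0: value ≡ 0 (mod 3); s1: value ≡ 1 (mod 3); s2: value ≡ 2 (mod 3).
Each missing δ(q, a) is the state matching the new tracked value after reading a.
δ(s0, 0) = s0; δ(s1, 0) = s2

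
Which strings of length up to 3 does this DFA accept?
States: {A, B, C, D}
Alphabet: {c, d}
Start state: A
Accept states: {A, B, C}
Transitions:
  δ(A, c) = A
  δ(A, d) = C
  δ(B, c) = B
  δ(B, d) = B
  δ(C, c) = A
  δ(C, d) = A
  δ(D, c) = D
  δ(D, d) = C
ε, c, d, cc, cd, dc, dd, ccc, ccd, cdc, cdd, dcc, dcd, ddc, ddd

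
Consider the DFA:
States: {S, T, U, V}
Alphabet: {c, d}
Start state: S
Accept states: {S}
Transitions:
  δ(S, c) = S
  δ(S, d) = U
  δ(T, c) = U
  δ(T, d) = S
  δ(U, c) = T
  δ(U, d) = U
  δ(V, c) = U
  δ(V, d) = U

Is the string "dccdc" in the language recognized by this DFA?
Processing string "dccdc":
  S --d--> U
  U --c--> T
  T --c--> U
  U --d--> U
  U --c--> T
Final state: T
Accept states: {S}
No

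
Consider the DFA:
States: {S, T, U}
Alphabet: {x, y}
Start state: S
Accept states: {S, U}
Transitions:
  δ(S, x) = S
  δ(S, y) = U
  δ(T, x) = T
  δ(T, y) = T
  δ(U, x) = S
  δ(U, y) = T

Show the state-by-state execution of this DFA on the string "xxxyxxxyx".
read 'x': S → S
  read 'x': S → S
  read 'x': S → S
  read 'y': S → U
  read 'x': U → S
  read 'x': S → S
  read 'x': S → S
  read 'y': S → U
  read 'x': U → S
S -> S -> S -> S -> U -> S -> S -> S -> U -> S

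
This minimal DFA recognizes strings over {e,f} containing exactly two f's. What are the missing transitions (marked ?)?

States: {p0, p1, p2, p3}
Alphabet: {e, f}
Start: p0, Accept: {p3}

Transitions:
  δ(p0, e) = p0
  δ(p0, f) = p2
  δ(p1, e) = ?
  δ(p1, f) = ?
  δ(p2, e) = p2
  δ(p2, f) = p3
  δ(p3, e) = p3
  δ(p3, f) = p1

From the language and accept set, identify what each state tracks — p0: zero f's; p1: ≥ three f's (dead); p2: one f; p3: two f's.
Each missing δ(q, a) is the state matching the new tracked value after reading a.
δ(p1, e) = p1; δ(p1, f) = p1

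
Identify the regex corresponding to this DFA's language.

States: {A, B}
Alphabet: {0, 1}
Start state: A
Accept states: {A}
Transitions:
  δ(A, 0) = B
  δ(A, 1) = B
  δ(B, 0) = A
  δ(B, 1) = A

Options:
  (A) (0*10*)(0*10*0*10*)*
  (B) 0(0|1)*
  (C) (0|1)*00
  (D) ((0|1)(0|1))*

Check each option against the DFA on short strings; one disagreement eliminates an option:
  (A) (0*10*)(0*10*0*10*)*: on ε the DFA stays in A and accepts (A ∈ Accept), but the regex does not match it → eliminate
  (B) 0(0|1)*: on ε the DFA stays in A and accepts (A ∈ Accept), but the regex does not match it → eliminate
  (C) (0|1)*00: on ε the DFA stays in A and accepts (A ∈ Accept), but the regex does not match it → eliminate
  (D) ((0|1)(0|1))*: agrees with the DFA on every string of length ≤ 6
Only (D) is consistent with the DFA.
(D) ((0|1)(0|1))*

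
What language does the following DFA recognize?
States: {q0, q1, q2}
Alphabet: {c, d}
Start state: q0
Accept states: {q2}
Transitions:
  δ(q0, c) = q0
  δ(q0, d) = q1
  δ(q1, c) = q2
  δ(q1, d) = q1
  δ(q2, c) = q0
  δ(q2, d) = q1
Testing a few strings:
  'd' → reject
  'dc' → accept
  'cc' → reject
  'c' → reject
State roles: q0=no suffix match; q1=one trailing d; q2=suffix is dc
All strings over {c,d} ending with dc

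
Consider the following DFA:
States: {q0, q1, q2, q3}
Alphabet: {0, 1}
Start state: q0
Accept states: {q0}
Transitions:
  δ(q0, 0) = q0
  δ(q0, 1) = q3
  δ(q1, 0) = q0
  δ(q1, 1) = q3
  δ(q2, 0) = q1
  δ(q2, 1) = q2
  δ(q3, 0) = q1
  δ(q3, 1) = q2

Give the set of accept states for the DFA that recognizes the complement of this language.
Complement accept states = All states \ Original accept states
= {q0, q1, q2, q3} \ {q0}
{q1, q2, q3}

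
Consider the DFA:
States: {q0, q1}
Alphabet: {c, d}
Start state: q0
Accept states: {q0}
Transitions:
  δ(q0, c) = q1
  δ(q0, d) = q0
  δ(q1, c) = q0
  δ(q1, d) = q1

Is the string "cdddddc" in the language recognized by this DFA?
Processing string "cdddddc":
  q0 --c--> q1
  q1 --d--> q1
  q1 --d--> q1
  q1 --d--> q1
  q1 --d--> q1
  q1 --d--> q1
  q1 --c--> q0
Final state: q0
Accept states: {q0}
Yes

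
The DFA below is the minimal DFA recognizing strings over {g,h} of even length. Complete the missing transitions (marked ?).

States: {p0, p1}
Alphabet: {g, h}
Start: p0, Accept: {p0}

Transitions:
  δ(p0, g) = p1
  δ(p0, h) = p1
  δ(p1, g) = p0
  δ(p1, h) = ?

From the language and accept set, identify what each state tracks — p0: even length so far; p1: odd length so far.
Each missing δ(q, a) is the state matching the new tracked value after reading a.
δ(p1, h) = p0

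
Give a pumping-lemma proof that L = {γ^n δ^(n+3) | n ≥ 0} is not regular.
Assume L is regular with pumping length p. Idea: pumping the γ-block breaks the fixed offset of 3.
Choose s = γ^p δ^(p+3) ∈ L. By the pumping lemma, s = xyz with |xy| ≤ p, |y| > 0, so y = γ^k with k ≥ 1. Then xy²z = γ^(p+k) δ^(p+3). For this to be in L we would need p+3 = (p+k)+3, i.e. k = 0, contradicting k ≥ 1. So xy²z ∉ L.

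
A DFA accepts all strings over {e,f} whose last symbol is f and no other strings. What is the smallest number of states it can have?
By Myhill–Nerode, count the distinguishable equivalence classes: 2^1 = 2 classes — the DFA must remember the last 1 symbol read; every pair of distinct length-1 suffixes is distinguishable by some continuation.
2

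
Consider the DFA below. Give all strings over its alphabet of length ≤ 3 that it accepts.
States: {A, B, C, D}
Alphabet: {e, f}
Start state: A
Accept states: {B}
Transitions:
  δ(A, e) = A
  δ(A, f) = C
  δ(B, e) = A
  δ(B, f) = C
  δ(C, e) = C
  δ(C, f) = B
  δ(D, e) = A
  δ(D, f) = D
ff, eff, fef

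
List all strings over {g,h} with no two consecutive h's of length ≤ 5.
ε, g, h, gg, gh, hg, ggg, ggh, ghg, hgg, hgh, gggg, gggh, gghg, ghgg, ghgh, hggg, hggh, hghg, ggggg, ggggh, ggghg, gghgg, gghgh, ghggg, ghggh, ghghg, hgggg, hgggh, hgghg, hghgg, hghgh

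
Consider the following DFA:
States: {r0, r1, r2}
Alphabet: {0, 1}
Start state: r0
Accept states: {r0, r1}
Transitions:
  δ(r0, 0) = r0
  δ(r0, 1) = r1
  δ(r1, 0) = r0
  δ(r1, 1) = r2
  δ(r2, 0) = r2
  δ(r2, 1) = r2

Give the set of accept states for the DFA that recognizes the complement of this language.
Complement accept states = All states \ Original accept states
= {r0, r1, r2} \ {r0, r1}
{r2}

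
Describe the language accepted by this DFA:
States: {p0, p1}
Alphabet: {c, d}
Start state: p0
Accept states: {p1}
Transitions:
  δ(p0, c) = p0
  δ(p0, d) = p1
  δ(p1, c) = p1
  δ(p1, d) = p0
Testing a few strings:
  'c' → reject
  'ddc' → reject
  'dd' → reject
  'dc' → accept
State roles: p0=even number of d's so far; p1=odd number of d's so far
All strings over {c,d} with an odd number of d's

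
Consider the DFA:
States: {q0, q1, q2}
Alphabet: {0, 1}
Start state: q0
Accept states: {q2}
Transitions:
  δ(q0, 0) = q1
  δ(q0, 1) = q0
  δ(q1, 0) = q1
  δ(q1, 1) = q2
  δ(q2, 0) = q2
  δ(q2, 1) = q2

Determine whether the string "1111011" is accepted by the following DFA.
Processing string "1111011":
  q0 --1--> q0
  q0 --1--> q0
  q0 --1--> q0
  q0 --1--> q0
  q0 --0--> q1
  q1 --1--> q2
  q2 --1--> q2
Final state: q2
Accept states: {q2}
Yes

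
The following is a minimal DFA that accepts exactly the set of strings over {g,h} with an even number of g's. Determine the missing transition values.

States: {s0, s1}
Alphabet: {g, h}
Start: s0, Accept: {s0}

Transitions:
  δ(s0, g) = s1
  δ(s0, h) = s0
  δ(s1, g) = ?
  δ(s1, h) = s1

From the language and accept set, identify what each state tracks — s0: even number of g's so far; s1: odd number of g's so far.
Each missing δ(q, a) is the state matching the new tracked value after reading a.
δ(s1, g) = s0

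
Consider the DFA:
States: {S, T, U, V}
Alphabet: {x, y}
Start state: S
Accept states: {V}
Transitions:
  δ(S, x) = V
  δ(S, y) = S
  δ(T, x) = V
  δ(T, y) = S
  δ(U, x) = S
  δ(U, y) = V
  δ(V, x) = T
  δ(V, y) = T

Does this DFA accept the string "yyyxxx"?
Processing string "yyyxxx":
  S --y--> S
  S --y--> S
  S --y--> S
  S --x--> V
  V --x--> T
  T --x--> V
Final state: V
Accept states: {V}
Yes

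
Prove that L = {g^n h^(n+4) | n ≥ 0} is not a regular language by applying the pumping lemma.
Assume L is regular with pumping length p. Idea: pumping the g-block breaks the fixed offset of 4.
Choose s = g^p h^(p+4) ∈ L. By the pumping lemma, s = xyz with |xy| ≤ p, |y| > 0, so y = g^k with k ≥ 1. Then xy²z = g^(p+k) h^(p+4). For this to be in L we would need p+4 = (p+k)+4, i.e. k = 0, contradicting k ≥ 1. So xy²z ∉ L.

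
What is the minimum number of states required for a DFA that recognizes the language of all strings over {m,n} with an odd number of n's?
By Myhill–Nerode, count the distinguishable equivalence classes: two classes — parity of the count of n's.
2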